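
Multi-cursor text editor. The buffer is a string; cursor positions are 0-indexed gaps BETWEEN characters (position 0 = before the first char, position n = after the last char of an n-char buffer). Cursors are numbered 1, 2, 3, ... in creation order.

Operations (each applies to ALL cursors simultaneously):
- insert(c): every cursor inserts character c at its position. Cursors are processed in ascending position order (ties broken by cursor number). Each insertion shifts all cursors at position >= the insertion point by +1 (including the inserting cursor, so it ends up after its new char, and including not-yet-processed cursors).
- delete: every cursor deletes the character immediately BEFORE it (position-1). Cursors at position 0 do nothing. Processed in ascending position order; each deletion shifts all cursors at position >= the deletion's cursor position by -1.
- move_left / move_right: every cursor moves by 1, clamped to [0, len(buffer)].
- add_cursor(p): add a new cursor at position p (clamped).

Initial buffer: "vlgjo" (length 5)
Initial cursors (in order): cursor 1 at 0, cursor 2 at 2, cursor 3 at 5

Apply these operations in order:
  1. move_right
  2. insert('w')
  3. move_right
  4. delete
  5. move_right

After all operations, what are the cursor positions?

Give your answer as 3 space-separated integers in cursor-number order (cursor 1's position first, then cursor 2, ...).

After op 1 (move_right): buffer="vlgjo" (len 5), cursors c1@1 c2@3 c3@5, authorship .....
After op 2 (insert('w')): buffer="vwlgwjow" (len 8), cursors c1@2 c2@5 c3@8, authorship .1..2..3
After op 3 (move_right): buffer="vwlgwjow" (len 8), cursors c1@3 c2@6 c3@8, authorship .1..2..3
After op 4 (delete): buffer="vwgwo" (len 5), cursors c1@2 c2@4 c3@5, authorship .1.2.
After op 5 (move_right): buffer="vwgwo" (len 5), cursors c1@3 c2@5 c3@5, authorship .1.2.

Answer: 3 5 5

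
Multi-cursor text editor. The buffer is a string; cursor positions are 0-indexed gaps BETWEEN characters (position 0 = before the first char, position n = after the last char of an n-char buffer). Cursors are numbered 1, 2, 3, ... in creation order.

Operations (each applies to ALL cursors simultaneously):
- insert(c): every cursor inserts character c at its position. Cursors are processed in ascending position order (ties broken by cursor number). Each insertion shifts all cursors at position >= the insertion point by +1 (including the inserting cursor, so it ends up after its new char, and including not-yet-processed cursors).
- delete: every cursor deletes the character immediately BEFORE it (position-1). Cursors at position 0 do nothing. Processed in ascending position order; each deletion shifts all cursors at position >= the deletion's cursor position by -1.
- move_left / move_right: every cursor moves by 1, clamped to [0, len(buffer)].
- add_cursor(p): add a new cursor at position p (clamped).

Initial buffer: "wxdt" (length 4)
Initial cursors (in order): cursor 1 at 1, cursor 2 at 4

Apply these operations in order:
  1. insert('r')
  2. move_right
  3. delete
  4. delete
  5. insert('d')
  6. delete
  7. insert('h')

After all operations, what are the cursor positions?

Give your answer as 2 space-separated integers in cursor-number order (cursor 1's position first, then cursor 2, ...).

After op 1 (insert('r')): buffer="wrxdtr" (len 6), cursors c1@2 c2@6, authorship .1...2
After op 2 (move_right): buffer="wrxdtr" (len 6), cursors c1@3 c2@6, authorship .1...2
After op 3 (delete): buffer="wrdt" (len 4), cursors c1@2 c2@4, authorship .1..
After op 4 (delete): buffer="wd" (len 2), cursors c1@1 c2@2, authorship ..
After op 5 (insert('d')): buffer="wddd" (len 4), cursors c1@2 c2@4, authorship .1.2
After op 6 (delete): buffer="wd" (len 2), cursors c1@1 c2@2, authorship ..
After op 7 (insert('h')): buffer="whdh" (len 4), cursors c1@2 c2@4, authorship .1.2

Answer: 2 4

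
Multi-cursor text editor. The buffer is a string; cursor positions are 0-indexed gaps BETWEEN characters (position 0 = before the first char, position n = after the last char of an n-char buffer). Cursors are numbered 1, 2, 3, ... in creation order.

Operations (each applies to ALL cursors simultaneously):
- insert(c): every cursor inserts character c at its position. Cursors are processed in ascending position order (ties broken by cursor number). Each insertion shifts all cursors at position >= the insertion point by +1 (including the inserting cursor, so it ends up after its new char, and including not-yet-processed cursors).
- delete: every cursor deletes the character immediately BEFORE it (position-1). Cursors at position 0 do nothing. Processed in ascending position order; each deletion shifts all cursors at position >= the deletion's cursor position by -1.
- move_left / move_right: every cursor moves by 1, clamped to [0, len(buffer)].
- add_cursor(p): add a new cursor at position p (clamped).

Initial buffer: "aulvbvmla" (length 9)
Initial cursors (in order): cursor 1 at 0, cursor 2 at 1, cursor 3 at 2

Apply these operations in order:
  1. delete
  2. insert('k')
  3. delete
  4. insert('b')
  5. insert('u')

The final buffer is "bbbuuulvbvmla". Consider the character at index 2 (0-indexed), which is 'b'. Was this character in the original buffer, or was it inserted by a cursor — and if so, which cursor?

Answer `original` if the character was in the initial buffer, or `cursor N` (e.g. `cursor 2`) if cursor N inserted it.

Answer: cursor 3

Derivation:
After op 1 (delete): buffer="lvbvmla" (len 7), cursors c1@0 c2@0 c3@0, authorship .......
After op 2 (insert('k')): buffer="kkklvbvmla" (len 10), cursors c1@3 c2@3 c3@3, authorship 123.......
After op 3 (delete): buffer="lvbvmla" (len 7), cursors c1@0 c2@0 c3@0, authorship .......
After op 4 (insert('b')): buffer="bbblvbvmla" (len 10), cursors c1@3 c2@3 c3@3, authorship 123.......
After op 5 (insert('u')): buffer="bbbuuulvbvmla" (len 13), cursors c1@6 c2@6 c3@6, authorship 123123.......
Authorship (.=original, N=cursor N): 1 2 3 1 2 3 . . . . . . .
Index 2: author = 3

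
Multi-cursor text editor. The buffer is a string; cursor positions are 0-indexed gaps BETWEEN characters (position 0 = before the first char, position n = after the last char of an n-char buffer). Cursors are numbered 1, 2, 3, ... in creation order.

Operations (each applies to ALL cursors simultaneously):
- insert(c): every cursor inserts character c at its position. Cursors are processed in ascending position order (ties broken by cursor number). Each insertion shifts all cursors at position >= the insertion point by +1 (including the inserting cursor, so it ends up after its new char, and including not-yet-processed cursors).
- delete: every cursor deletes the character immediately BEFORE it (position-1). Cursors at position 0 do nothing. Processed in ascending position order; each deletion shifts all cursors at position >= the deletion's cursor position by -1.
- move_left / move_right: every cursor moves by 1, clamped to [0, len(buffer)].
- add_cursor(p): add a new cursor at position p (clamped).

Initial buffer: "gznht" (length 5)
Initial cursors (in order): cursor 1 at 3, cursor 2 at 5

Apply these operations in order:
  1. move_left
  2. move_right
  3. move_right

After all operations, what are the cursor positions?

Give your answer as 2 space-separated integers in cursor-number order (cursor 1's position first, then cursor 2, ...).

Answer: 4 5

Derivation:
After op 1 (move_left): buffer="gznht" (len 5), cursors c1@2 c2@4, authorship .....
After op 2 (move_right): buffer="gznht" (len 5), cursors c1@3 c2@5, authorship .....
After op 3 (move_right): buffer="gznht" (len 5), cursors c1@4 c2@5, authorship .....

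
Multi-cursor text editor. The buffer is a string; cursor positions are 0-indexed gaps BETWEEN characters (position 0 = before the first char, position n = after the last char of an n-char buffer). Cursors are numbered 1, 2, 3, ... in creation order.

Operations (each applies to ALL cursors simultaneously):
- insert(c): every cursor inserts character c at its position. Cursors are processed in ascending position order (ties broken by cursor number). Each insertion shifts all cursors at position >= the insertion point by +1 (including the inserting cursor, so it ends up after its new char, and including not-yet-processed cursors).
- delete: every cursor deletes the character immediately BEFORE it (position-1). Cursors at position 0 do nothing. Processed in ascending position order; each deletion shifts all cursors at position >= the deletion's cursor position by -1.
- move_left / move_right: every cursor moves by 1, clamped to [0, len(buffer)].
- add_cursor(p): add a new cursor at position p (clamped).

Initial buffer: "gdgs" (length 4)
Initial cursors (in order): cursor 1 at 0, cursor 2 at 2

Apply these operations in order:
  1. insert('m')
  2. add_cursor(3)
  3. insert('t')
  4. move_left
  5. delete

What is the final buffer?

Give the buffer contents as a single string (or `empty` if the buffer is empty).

After op 1 (insert('m')): buffer="mgdmgs" (len 6), cursors c1@1 c2@4, authorship 1..2..
After op 2 (add_cursor(3)): buffer="mgdmgs" (len 6), cursors c1@1 c3@3 c2@4, authorship 1..2..
After op 3 (insert('t')): buffer="mtgdtmtgs" (len 9), cursors c1@2 c3@5 c2@7, authorship 11..322..
After op 4 (move_left): buffer="mtgdtmtgs" (len 9), cursors c1@1 c3@4 c2@6, authorship 11..322..
After op 5 (delete): buffer="tgttgs" (len 6), cursors c1@0 c3@2 c2@3, authorship 1.32..

Answer: tgttgs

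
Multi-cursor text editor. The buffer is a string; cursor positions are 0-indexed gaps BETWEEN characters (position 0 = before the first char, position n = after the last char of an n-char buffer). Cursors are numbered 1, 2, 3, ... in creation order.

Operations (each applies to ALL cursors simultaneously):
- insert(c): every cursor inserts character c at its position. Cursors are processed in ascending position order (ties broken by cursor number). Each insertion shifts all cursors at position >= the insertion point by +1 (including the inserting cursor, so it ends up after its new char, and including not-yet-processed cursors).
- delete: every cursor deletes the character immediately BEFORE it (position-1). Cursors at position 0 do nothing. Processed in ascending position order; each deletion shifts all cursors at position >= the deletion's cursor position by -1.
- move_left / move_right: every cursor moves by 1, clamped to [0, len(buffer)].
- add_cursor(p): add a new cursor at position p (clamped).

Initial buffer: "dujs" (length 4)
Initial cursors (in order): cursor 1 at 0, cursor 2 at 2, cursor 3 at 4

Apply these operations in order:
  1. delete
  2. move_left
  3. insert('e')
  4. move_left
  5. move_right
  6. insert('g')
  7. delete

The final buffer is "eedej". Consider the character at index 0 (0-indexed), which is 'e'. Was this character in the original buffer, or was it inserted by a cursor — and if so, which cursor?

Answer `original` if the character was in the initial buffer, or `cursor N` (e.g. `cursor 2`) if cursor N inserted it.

After op 1 (delete): buffer="dj" (len 2), cursors c1@0 c2@1 c3@2, authorship ..
After op 2 (move_left): buffer="dj" (len 2), cursors c1@0 c2@0 c3@1, authorship ..
After op 3 (insert('e')): buffer="eedej" (len 5), cursors c1@2 c2@2 c3@4, authorship 12.3.
After op 4 (move_left): buffer="eedej" (len 5), cursors c1@1 c2@1 c3@3, authorship 12.3.
After op 5 (move_right): buffer="eedej" (len 5), cursors c1@2 c2@2 c3@4, authorship 12.3.
After op 6 (insert('g')): buffer="eeggdegj" (len 8), cursors c1@4 c2@4 c3@7, authorship 1212.33.
After op 7 (delete): buffer="eedej" (len 5), cursors c1@2 c2@2 c3@4, authorship 12.3.
Authorship (.=original, N=cursor N): 1 2 . 3 .
Index 0: author = 1

Answer: cursor 1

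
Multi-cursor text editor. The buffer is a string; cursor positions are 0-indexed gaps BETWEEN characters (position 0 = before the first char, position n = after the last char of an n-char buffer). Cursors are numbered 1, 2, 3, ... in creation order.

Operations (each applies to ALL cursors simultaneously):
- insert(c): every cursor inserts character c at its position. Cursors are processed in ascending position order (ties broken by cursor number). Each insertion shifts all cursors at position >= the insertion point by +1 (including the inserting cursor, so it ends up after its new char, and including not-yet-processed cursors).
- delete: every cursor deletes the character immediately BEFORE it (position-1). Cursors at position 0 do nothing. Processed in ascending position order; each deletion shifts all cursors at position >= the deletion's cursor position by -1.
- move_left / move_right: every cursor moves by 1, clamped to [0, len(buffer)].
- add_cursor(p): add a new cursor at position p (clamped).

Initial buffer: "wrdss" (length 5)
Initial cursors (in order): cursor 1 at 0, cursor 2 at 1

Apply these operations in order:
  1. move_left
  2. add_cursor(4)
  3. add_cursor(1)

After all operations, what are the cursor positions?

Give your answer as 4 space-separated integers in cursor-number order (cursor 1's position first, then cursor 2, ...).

Answer: 0 0 4 1

Derivation:
After op 1 (move_left): buffer="wrdss" (len 5), cursors c1@0 c2@0, authorship .....
After op 2 (add_cursor(4)): buffer="wrdss" (len 5), cursors c1@0 c2@0 c3@4, authorship .....
After op 3 (add_cursor(1)): buffer="wrdss" (len 5), cursors c1@0 c2@0 c4@1 c3@4, authorship .....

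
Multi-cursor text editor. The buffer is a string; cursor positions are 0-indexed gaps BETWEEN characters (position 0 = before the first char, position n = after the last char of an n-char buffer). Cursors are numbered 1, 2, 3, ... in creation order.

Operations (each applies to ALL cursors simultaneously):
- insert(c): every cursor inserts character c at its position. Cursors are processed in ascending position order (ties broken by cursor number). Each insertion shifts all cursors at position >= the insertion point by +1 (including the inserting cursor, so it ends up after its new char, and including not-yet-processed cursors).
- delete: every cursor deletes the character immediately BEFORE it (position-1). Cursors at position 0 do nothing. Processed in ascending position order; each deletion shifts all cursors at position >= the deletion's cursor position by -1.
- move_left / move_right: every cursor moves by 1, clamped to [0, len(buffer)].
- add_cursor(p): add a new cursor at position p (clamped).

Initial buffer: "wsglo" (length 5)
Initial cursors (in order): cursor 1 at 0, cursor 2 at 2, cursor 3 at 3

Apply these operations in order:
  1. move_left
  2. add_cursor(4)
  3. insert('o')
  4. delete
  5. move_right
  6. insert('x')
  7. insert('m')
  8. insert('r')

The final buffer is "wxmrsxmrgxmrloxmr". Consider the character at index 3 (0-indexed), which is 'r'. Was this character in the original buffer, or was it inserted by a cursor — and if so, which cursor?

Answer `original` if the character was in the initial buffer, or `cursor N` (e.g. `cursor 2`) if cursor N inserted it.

After op 1 (move_left): buffer="wsglo" (len 5), cursors c1@0 c2@1 c3@2, authorship .....
After op 2 (add_cursor(4)): buffer="wsglo" (len 5), cursors c1@0 c2@1 c3@2 c4@4, authorship .....
After op 3 (insert('o')): buffer="owosogloo" (len 9), cursors c1@1 c2@3 c3@5 c4@8, authorship 1.2.3..4.
After op 4 (delete): buffer="wsglo" (len 5), cursors c1@0 c2@1 c3@2 c4@4, authorship .....
After op 5 (move_right): buffer="wsglo" (len 5), cursors c1@1 c2@2 c3@3 c4@5, authorship .....
After op 6 (insert('x')): buffer="wxsxgxlox" (len 9), cursors c1@2 c2@4 c3@6 c4@9, authorship .1.2.3..4
After op 7 (insert('m')): buffer="wxmsxmgxmloxm" (len 13), cursors c1@3 c2@6 c3@9 c4@13, authorship .11.22.33..44
After op 8 (insert('r')): buffer="wxmrsxmrgxmrloxmr" (len 17), cursors c1@4 c2@8 c3@12 c4@17, authorship .111.222.333..444
Authorship (.=original, N=cursor N): . 1 1 1 . 2 2 2 . 3 3 3 . . 4 4 4
Index 3: author = 1

Answer: cursor 1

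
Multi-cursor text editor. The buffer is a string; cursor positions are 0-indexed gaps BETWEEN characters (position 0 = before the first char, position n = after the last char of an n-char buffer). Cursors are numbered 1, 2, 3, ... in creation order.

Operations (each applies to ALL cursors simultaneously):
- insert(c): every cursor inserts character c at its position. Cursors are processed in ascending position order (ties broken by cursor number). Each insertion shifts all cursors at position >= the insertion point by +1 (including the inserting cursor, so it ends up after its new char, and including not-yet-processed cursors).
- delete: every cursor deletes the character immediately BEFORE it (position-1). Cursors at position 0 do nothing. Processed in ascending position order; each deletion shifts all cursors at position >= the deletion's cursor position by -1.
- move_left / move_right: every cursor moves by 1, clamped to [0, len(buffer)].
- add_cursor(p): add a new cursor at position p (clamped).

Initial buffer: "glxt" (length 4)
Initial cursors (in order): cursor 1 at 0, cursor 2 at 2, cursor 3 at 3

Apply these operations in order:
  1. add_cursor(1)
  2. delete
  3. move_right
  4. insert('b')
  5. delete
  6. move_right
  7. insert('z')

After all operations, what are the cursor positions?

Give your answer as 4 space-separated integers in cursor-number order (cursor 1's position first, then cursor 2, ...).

Answer: 5 5 5 5

Derivation:
After op 1 (add_cursor(1)): buffer="glxt" (len 4), cursors c1@0 c4@1 c2@2 c3@3, authorship ....
After op 2 (delete): buffer="t" (len 1), cursors c1@0 c2@0 c3@0 c4@0, authorship .
After op 3 (move_right): buffer="t" (len 1), cursors c1@1 c2@1 c3@1 c4@1, authorship .
After op 4 (insert('b')): buffer="tbbbb" (len 5), cursors c1@5 c2@5 c3@5 c4@5, authorship .1234
After op 5 (delete): buffer="t" (len 1), cursors c1@1 c2@1 c3@1 c4@1, authorship .
After op 6 (move_right): buffer="t" (len 1), cursors c1@1 c2@1 c3@1 c4@1, authorship .
After op 7 (insert('z')): buffer="tzzzz" (len 5), cursors c1@5 c2@5 c3@5 c4@5, authorship .1234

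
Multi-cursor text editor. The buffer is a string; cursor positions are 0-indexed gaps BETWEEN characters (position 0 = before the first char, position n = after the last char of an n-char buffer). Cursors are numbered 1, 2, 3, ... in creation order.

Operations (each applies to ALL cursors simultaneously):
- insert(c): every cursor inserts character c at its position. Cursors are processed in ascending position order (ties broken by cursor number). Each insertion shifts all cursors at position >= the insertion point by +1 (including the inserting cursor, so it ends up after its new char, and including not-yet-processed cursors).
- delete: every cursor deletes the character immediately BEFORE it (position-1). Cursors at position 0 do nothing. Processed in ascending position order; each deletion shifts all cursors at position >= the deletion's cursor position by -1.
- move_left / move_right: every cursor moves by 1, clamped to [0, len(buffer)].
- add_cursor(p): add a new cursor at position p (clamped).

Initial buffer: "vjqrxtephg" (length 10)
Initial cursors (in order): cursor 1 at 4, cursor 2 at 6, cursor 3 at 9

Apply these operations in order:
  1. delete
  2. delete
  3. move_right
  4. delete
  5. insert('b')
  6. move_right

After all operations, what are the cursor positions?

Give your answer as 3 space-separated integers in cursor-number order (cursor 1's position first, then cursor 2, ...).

Answer: 4 4 4

Derivation:
After op 1 (delete): buffer="vjqxepg" (len 7), cursors c1@3 c2@4 c3@6, authorship .......
After op 2 (delete): buffer="vjeg" (len 4), cursors c1@2 c2@2 c3@3, authorship ....
After op 3 (move_right): buffer="vjeg" (len 4), cursors c1@3 c2@3 c3@4, authorship ....
After op 4 (delete): buffer="v" (len 1), cursors c1@1 c2@1 c3@1, authorship .
After op 5 (insert('b')): buffer="vbbb" (len 4), cursors c1@4 c2@4 c3@4, authorship .123
After op 6 (move_right): buffer="vbbb" (len 4), cursors c1@4 c2@4 c3@4, authorship .123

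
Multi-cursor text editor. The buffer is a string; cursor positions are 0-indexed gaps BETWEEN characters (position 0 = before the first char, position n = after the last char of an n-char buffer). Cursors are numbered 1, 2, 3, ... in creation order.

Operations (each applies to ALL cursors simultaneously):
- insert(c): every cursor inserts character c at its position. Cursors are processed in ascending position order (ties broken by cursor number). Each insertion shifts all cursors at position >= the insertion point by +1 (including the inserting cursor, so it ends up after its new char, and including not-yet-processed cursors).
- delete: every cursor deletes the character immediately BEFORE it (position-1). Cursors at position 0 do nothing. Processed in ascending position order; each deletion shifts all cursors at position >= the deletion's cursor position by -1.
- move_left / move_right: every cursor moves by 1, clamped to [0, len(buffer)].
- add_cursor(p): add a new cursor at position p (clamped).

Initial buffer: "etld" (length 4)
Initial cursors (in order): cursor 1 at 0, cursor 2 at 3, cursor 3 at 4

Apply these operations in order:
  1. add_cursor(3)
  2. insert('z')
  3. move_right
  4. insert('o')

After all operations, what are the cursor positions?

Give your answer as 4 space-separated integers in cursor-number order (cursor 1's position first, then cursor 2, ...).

Answer: 3 10 12 10

Derivation:
After op 1 (add_cursor(3)): buffer="etld" (len 4), cursors c1@0 c2@3 c4@3 c3@4, authorship ....
After op 2 (insert('z')): buffer="zetlzzdz" (len 8), cursors c1@1 c2@6 c4@6 c3@8, authorship 1...24.3
After op 3 (move_right): buffer="zetlzzdz" (len 8), cursors c1@2 c2@7 c4@7 c3@8, authorship 1...24.3
After op 4 (insert('o')): buffer="zeotlzzdoozo" (len 12), cursors c1@3 c2@10 c4@10 c3@12, authorship 1.1..24.2433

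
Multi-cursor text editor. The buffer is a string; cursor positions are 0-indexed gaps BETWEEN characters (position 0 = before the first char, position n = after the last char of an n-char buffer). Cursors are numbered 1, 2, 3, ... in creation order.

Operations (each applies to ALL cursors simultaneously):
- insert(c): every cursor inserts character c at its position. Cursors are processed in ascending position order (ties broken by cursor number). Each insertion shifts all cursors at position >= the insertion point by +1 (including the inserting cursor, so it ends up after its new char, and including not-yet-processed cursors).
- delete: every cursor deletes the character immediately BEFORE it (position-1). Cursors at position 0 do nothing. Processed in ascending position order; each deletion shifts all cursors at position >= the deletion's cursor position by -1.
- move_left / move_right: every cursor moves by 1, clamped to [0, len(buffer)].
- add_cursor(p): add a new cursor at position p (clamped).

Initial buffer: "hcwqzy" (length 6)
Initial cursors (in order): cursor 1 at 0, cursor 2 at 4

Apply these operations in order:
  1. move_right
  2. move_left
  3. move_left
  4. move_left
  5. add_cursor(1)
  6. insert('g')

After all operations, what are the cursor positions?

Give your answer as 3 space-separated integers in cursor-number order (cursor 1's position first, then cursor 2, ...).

Answer: 1 5 3

Derivation:
After op 1 (move_right): buffer="hcwqzy" (len 6), cursors c1@1 c2@5, authorship ......
After op 2 (move_left): buffer="hcwqzy" (len 6), cursors c1@0 c2@4, authorship ......
After op 3 (move_left): buffer="hcwqzy" (len 6), cursors c1@0 c2@3, authorship ......
After op 4 (move_left): buffer="hcwqzy" (len 6), cursors c1@0 c2@2, authorship ......
After op 5 (add_cursor(1)): buffer="hcwqzy" (len 6), cursors c1@0 c3@1 c2@2, authorship ......
After op 6 (insert('g')): buffer="ghgcgwqzy" (len 9), cursors c1@1 c3@3 c2@5, authorship 1.3.2....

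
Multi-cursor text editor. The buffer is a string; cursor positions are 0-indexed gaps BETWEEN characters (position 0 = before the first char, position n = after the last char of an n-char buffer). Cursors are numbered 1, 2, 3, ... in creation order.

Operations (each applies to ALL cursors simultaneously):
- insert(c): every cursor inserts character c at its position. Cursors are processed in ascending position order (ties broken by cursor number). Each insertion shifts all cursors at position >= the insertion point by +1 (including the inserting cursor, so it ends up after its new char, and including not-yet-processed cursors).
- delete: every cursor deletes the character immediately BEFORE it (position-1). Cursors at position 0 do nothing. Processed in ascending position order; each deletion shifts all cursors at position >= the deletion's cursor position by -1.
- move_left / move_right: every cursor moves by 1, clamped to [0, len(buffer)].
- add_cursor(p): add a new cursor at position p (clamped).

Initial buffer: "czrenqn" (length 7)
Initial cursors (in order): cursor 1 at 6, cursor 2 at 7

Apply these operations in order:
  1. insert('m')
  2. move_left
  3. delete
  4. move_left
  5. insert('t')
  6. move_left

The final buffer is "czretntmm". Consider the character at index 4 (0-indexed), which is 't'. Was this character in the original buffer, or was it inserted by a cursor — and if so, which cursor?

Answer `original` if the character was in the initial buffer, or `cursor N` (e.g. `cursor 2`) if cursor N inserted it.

Answer: cursor 1

Derivation:
After op 1 (insert('m')): buffer="czrenqmnm" (len 9), cursors c1@7 c2@9, authorship ......1.2
After op 2 (move_left): buffer="czrenqmnm" (len 9), cursors c1@6 c2@8, authorship ......1.2
After op 3 (delete): buffer="czrenmm" (len 7), cursors c1@5 c2@6, authorship .....12
After op 4 (move_left): buffer="czrenmm" (len 7), cursors c1@4 c2@5, authorship .....12
After op 5 (insert('t')): buffer="czretntmm" (len 9), cursors c1@5 c2@7, authorship ....1.212
After op 6 (move_left): buffer="czretntmm" (len 9), cursors c1@4 c2@6, authorship ....1.212
Authorship (.=original, N=cursor N): . . . . 1 . 2 1 2
Index 4: author = 1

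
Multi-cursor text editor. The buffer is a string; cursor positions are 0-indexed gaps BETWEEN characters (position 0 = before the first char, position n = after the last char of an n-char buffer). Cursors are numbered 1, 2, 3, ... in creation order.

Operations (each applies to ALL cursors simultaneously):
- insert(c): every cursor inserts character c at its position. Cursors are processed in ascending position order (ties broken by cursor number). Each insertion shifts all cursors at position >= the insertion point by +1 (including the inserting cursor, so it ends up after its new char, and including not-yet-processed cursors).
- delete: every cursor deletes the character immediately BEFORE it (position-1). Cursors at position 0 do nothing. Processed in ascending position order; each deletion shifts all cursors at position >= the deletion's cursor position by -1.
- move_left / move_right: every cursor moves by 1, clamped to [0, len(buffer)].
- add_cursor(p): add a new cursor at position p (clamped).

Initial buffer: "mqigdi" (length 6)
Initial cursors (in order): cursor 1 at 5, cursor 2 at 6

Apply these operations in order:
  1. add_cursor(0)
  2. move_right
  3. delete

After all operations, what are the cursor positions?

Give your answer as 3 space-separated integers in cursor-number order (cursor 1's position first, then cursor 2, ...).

Answer: 3 3 0

Derivation:
After op 1 (add_cursor(0)): buffer="mqigdi" (len 6), cursors c3@0 c1@5 c2@6, authorship ......
After op 2 (move_right): buffer="mqigdi" (len 6), cursors c3@1 c1@6 c2@6, authorship ......
After op 3 (delete): buffer="qig" (len 3), cursors c3@0 c1@3 c2@3, authorship ...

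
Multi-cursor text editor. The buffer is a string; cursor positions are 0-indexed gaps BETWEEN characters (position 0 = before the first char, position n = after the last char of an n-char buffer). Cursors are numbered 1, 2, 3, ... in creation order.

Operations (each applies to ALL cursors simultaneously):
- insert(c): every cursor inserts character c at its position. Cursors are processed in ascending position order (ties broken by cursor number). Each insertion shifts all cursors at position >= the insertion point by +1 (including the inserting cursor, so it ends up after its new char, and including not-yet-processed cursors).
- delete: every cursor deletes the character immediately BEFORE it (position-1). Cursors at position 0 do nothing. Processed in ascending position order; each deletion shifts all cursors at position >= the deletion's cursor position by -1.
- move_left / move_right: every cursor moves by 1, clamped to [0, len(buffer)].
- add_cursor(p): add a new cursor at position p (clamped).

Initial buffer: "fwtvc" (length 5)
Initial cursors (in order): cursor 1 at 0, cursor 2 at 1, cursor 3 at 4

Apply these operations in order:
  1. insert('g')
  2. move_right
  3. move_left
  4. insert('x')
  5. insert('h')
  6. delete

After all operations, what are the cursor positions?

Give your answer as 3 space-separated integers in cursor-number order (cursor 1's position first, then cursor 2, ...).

Answer: 2 5 10

Derivation:
After op 1 (insert('g')): buffer="gfgwtvgc" (len 8), cursors c1@1 c2@3 c3@7, authorship 1.2...3.
After op 2 (move_right): buffer="gfgwtvgc" (len 8), cursors c1@2 c2@4 c3@8, authorship 1.2...3.
After op 3 (move_left): buffer="gfgwtvgc" (len 8), cursors c1@1 c2@3 c3@7, authorship 1.2...3.
After op 4 (insert('x')): buffer="gxfgxwtvgxc" (len 11), cursors c1@2 c2@5 c3@10, authorship 11.22...33.
After op 5 (insert('h')): buffer="gxhfgxhwtvgxhc" (len 14), cursors c1@3 c2@7 c3@13, authorship 111.222...333.
After op 6 (delete): buffer="gxfgxwtvgxc" (len 11), cursors c1@2 c2@5 c3@10, authorship 11.22...33.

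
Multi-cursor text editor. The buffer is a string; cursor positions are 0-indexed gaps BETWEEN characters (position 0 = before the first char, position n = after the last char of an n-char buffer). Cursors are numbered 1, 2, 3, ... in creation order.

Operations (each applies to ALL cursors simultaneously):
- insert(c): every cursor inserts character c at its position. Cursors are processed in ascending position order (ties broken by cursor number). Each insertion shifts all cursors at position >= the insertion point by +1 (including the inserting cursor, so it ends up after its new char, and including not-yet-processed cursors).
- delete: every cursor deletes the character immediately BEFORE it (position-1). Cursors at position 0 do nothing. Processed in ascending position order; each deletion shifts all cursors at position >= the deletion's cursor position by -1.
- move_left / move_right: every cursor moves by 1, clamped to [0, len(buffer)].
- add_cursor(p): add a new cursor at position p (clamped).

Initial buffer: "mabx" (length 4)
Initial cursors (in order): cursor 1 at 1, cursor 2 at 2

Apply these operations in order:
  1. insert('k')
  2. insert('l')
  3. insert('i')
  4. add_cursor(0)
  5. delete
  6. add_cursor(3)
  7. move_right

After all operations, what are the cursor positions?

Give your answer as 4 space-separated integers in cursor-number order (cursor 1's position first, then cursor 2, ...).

Answer: 4 7 1 4

Derivation:
After op 1 (insert('k')): buffer="mkakbx" (len 6), cursors c1@2 c2@4, authorship .1.2..
After op 2 (insert('l')): buffer="mklaklbx" (len 8), cursors c1@3 c2@6, authorship .11.22..
After op 3 (insert('i')): buffer="mkliaklibx" (len 10), cursors c1@4 c2@8, authorship .111.222..
After op 4 (add_cursor(0)): buffer="mkliaklibx" (len 10), cursors c3@0 c1@4 c2@8, authorship .111.222..
After op 5 (delete): buffer="mklaklbx" (len 8), cursors c3@0 c1@3 c2@6, authorship .11.22..
After op 6 (add_cursor(3)): buffer="mklaklbx" (len 8), cursors c3@0 c1@3 c4@3 c2@6, authorship .11.22..
After op 7 (move_right): buffer="mklaklbx" (len 8), cursors c3@1 c1@4 c4@4 c2@7, authorship .11.22..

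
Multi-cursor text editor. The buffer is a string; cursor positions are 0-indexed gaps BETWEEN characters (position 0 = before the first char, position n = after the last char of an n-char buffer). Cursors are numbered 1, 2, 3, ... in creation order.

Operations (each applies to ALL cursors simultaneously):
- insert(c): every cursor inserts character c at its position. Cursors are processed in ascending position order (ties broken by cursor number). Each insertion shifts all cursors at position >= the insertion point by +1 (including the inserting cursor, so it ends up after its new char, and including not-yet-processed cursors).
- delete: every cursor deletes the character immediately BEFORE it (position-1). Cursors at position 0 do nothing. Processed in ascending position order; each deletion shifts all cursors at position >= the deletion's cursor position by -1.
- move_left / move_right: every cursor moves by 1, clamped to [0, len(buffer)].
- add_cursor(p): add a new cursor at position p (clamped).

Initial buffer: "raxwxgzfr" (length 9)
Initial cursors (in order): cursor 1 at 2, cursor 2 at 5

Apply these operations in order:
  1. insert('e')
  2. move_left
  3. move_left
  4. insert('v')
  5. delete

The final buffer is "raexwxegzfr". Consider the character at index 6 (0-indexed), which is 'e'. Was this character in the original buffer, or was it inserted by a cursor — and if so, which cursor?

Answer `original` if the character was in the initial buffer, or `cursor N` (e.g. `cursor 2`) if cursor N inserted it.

Answer: cursor 2

Derivation:
After op 1 (insert('e')): buffer="raexwxegzfr" (len 11), cursors c1@3 c2@7, authorship ..1...2....
After op 2 (move_left): buffer="raexwxegzfr" (len 11), cursors c1@2 c2@6, authorship ..1...2....
After op 3 (move_left): buffer="raexwxegzfr" (len 11), cursors c1@1 c2@5, authorship ..1...2....
After op 4 (insert('v')): buffer="rvaexwvxegzfr" (len 13), cursors c1@2 c2@7, authorship .1.1..2.2....
After op 5 (delete): buffer="raexwxegzfr" (len 11), cursors c1@1 c2@5, authorship ..1...2....
Authorship (.=original, N=cursor N): . . 1 . . . 2 . . . .
Index 6: author = 2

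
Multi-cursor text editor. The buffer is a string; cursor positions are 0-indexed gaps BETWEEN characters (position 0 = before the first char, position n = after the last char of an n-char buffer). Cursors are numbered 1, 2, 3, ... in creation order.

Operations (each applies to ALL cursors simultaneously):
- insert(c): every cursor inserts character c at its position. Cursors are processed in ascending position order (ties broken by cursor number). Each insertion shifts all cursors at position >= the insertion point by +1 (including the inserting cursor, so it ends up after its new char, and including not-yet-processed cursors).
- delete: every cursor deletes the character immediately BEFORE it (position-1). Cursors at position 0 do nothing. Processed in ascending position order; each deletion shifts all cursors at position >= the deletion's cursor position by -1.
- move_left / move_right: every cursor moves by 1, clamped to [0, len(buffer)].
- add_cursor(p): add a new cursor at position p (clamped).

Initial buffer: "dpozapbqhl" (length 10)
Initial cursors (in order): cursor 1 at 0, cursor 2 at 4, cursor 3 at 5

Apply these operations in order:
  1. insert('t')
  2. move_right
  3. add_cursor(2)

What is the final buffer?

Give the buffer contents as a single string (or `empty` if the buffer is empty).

Answer: tdpoztatpbqhl

Derivation:
After op 1 (insert('t')): buffer="tdpoztatpbqhl" (len 13), cursors c1@1 c2@6 c3@8, authorship 1....2.3.....
After op 2 (move_right): buffer="tdpoztatpbqhl" (len 13), cursors c1@2 c2@7 c3@9, authorship 1....2.3.....
After op 3 (add_cursor(2)): buffer="tdpoztatpbqhl" (len 13), cursors c1@2 c4@2 c2@7 c3@9, authorship 1....2.3.....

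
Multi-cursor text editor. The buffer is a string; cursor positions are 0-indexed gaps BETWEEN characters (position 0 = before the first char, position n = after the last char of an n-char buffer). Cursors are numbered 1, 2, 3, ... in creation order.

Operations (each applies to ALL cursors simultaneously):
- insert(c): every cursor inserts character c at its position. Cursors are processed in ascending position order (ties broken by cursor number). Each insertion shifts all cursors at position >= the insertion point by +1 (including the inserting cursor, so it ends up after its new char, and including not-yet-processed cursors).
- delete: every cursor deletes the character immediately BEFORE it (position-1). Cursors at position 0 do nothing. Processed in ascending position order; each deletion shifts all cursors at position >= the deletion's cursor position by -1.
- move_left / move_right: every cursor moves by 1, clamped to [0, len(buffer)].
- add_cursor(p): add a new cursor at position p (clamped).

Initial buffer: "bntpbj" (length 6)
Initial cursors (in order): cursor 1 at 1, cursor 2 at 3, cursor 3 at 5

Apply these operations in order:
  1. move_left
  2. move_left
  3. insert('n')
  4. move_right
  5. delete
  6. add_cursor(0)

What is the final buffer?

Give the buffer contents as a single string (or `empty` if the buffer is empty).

After op 1 (move_left): buffer="bntpbj" (len 6), cursors c1@0 c2@2 c3@4, authorship ......
After op 2 (move_left): buffer="bntpbj" (len 6), cursors c1@0 c2@1 c3@3, authorship ......
After op 3 (insert('n')): buffer="nbnntnpbj" (len 9), cursors c1@1 c2@3 c3@6, authorship 1.2..3...
After op 4 (move_right): buffer="nbnntnpbj" (len 9), cursors c1@2 c2@4 c3@7, authorship 1.2..3...
After op 5 (delete): buffer="nntnbj" (len 6), cursors c1@1 c2@2 c3@4, authorship 12.3..
After op 6 (add_cursor(0)): buffer="nntnbj" (len 6), cursors c4@0 c1@1 c2@2 c3@4, authorship 12.3..

Answer: nntnbj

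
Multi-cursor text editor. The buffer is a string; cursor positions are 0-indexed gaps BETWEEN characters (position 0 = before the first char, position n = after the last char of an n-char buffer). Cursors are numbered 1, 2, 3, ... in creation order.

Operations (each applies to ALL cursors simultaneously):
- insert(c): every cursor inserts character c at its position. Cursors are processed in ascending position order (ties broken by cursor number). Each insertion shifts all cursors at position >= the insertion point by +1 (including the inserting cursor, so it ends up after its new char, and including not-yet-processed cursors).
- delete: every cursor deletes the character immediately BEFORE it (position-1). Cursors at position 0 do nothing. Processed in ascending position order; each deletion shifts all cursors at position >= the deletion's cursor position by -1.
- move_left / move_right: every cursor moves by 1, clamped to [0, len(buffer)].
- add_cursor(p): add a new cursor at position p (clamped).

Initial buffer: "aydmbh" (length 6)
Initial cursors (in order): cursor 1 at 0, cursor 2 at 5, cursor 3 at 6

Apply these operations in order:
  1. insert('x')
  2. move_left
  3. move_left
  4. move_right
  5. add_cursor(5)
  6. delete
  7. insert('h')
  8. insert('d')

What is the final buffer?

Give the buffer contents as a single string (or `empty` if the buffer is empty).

After op 1 (insert('x')): buffer="xaydmbxhx" (len 9), cursors c1@1 c2@7 c3@9, authorship 1.....2.3
After op 2 (move_left): buffer="xaydmbxhx" (len 9), cursors c1@0 c2@6 c3@8, authorship 1.....2.3
After op 3 (move_left): buffer="xaydmbxhx" (len 9), cursors c1@0 c2@5 c3@7, authorship 1.....2.3
After op 4 (move_right): buffer="xaydmbxhx" (len 9), cursors c1@1 c2@6 c3@8, authorship 1.....2.3
After op 5 (add_cursor(5)): buffer="xaydmbxhx" (len 9), cursors c1@1 c4@5 c2@6 c3@8, authorship 1.....2.3
After op 6 (delete): buffer="aydxx" (len 5), cursors c1@0 c2@3 c4@3 c3@4, authorship ...23
After op 7 (insert('h')): buffer="haydhhxhx" (len 9), cursors c1@1 c2@6 c4@6 c3@8, authorship 1...24233
After op 8 (insert('d')): buffer="hdaydhhddxhdx" (len 13), cursors c1@2 c2@9 c4@9 c3@12, authorship 11...24242333

Answer: hdaydhhddxhdx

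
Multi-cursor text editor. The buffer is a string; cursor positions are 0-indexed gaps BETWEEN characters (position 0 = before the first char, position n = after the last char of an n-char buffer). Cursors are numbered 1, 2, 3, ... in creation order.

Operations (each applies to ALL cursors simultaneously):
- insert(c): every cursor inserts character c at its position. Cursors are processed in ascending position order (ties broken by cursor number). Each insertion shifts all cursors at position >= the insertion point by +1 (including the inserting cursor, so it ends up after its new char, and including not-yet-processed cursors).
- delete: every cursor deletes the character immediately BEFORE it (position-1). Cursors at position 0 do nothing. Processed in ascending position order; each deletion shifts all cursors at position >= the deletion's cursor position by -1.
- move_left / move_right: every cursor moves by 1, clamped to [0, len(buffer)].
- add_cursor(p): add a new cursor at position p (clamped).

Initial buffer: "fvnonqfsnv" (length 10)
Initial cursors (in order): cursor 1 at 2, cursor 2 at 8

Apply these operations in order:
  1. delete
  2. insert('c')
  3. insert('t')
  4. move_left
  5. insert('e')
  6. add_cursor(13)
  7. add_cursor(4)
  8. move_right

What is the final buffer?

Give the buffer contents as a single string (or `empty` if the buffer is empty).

After op 1 (delete): buffer="fnonqfnv" (len 8), cursors c1@1 c2@6, authorship ........
After op 2 (insert('c')): buffer="fcnonqfcnv" (len 10), cursors c1@2 c2@8, authorship .1.....2..
After op 3 (insert('t')): buffer="fctnonqfctnv" (len 12), cursors c1@3 c2@10, authorship .11.....22..
After op 4 (move_left): buffer="fctnonqfctnv" (len 12), cursors c1@2 c2@9, authorship .11.....22..
After op 5 (insert('e')): buffer="fcetnonqfcetnv" (len 14), cursors c1@3 c2@11, authorship .111.....222..
After op 6 (add_cursor(13)): buffer="fcetnonqfcetnv" (len 14), cursors c1@3 c2@11 c3@13, authorship .111.....222..
After op 7 (add_cursor(4)): buffer="fcetnonqfcetnv" (len 14), cursors c1@3 c4@4 c2@11 c3@13, authorship .111.....222..
After op 8 (move_right): buffer="fcetnonqfcetnv" (len 14), cursors c1@4 c4@5 c2@12 c3@14, authorship .111.....222..

Answer: fcetnonqfcetnv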